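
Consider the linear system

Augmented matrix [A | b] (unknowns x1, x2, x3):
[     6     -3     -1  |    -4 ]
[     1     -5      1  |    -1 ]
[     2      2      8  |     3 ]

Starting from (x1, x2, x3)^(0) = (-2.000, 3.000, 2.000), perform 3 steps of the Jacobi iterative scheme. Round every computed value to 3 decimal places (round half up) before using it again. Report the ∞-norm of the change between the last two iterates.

0.364

Iteration 1:
  x1 = (-4 - (-3)·3.000 - (-1)·2.000) / (6) = 1.167
  x2 = (-1 - (1)·-2.000 - (1)·2.000) / (-5) = 0.200
  x3 = (3 - (2)·-2.000 - (2)·3.000) / (8) = 0.125
Iteration 2:
  x1 = (-4 - (-3)·0.200 - (-1)·0.125) / (6) = -0.546
  x2 = (-1 - (1)·1.167 - (1)·0.125) / (-5) = 0.458
  x3 = (3 - (2)·1.167 - (2)·0.200) / (8) = 0.033
Iteration 3:
  x1 = (-4 - (-3)·0.458 - (-1)·0.033) / (6) = -0.432
  x2 = (-1 - (1)·-0.546 - (1)·0.033) / (-5) = 0.097
  x3 = (3 - (2)·-0.546 - (2)·0.458) / (8) = 0.397
Change: (0.114, -0.361, 0.364) → max |·| = 0.364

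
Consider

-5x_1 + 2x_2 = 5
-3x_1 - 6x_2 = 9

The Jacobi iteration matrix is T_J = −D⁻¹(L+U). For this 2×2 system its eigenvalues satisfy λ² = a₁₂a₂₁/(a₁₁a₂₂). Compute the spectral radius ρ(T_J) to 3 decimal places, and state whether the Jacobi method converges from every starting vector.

a₁₂a₂₁/(a₁₁a₂₂) = (2)·(-3) / ((-5)·(-6)) = -0.200000
ρ = √|-0.200000| = √0.200000 = 0.447
ρ < 1, so Jacobi converges

0.447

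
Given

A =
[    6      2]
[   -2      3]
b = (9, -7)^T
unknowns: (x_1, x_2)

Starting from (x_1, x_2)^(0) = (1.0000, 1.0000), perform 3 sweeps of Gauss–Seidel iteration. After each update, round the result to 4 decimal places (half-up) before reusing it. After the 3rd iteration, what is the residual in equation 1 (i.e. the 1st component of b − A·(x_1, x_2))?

0.2526

Iteration 1:
  x_1 = (9 - (2)·1.0000) / (6) = 1.1667
  x_2 = (-7 - (-2)·1.1667) / (3) = -1.5555
Iteration 2:
  x_1 = (9 - (2)·-1.5555) / (6) = 2.0185
  x_2 = (-7 - (-2)·2.0185) / (3) = -0.9877
Iteration 3:
  x_1 = (9 - (2)·-0.9877) / (6) = 1.8292
  x_2 = (-7 - (-2)·1.8292) / (3) = -1.1139
Residual b − A·x = (0.2526, 0.0001)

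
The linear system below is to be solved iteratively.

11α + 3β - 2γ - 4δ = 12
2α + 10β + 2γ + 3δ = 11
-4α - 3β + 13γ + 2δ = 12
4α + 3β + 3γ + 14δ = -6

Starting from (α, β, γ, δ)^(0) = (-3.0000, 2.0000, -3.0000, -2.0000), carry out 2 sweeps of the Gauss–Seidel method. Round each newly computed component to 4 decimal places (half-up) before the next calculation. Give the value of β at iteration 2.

1.0469

Iteration 1:
  α = (12 - (3)·2.0000 - (-2)·-3.0000 - (-4)·-2.0000) / (11) = -0.7273
  β = (11 - (2)·-0.7273 - (2)·-3.0000 - (3)·-2.0000) / (10) = 2.4455
  γ = (12 - (-4)·-0.7273 - (-3)·2.4455 - (2)·-2.0000) / (13) = 1.5713
  δ = (-6 - (4)·-0.7273 - (3)·2.4455 - (3)·1.5713) / (14) = -1.0815
Iteration 2:
  α = (12 - (3)·2.4455 - (-2)·1.5713 - (-4)·-1.0815) / (11) = 0.3164
  β = (11 - (2)·0.3164 - (2)·1.5713 - (3)·-1.0815) / (10) = 1.0469
  γ = (12 - (-4)·0.3164 - (-3)·1.0469 - (2)·-1.0815) / (13) = 1.4284
  δ = (-6 - (4)·0.3164 - (3)·1.0469 - (3)·1.4284) / (14) = -1.0494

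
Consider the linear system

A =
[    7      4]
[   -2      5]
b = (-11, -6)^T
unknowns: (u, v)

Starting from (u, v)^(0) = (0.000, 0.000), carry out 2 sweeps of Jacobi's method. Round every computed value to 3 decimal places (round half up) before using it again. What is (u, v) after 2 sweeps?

(-0.886, -1.828)

Iteration 1:
  u = (-11 - (4)·0.000) / (7) = -1.571
  v = (-6 - (-2)·0.000) / (5) = -1.200
Iteration 2:
  u = (-11 - (4)·-1.200) / (7) = -0.886
  v = (-6 - (-2)·-1.571) / (5) = -1.828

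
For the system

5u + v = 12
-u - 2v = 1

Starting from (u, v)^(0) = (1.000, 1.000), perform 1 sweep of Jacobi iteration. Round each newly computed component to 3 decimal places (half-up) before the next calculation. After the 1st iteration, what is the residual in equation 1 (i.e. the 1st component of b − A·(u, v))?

2.000

Iteration 1:
  u = (12 - (1)·1.000) / (5) = 2.200
  v = (1 - (-1)·1.000) / (-2) = -1.000
Residual b − A·x = (2.000, 1.200)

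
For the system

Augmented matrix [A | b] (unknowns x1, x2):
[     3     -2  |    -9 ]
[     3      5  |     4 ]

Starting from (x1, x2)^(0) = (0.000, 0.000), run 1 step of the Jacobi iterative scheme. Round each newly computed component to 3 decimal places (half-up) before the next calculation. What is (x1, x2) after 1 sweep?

Iteration 1:
  x1 = (-9 - (-2)·0.000) / (3) = -3.000
  x2 = (4 - (3)·0.000) / (5) = 0.800

(-3.000, 0.800)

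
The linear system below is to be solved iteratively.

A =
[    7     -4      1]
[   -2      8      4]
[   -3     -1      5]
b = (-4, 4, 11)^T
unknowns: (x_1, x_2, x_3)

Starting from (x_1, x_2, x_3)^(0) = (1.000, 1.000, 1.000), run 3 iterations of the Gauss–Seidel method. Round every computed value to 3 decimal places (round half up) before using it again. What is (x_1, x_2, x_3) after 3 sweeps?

Iteration 1:
  x_1 = (-4 - (-4)·1.000 - (1)·1.000) / (7) = -0.143
  x_2 = (4 - (-2)·-0.143 - (4)·1.000) / (8) = -0.036
  x_3 = (11 - (-3)·-0.143 - (-1)·-0.036) / (5) = 2.107
Iteration 2:
  x_1 = (-4 - (-4)·-0.036 - (1)·2.107) / (7) = -0.893
  x_2 = (4 - (-2)·-0.893 - (4)·2.107) / (8) = -0.777
  x_3 = (11 - (-3)·-0.893 - (-1)·-0.777) / (5) = 1.509
Iteration 3:
  x_1 = (-4 - (-4)·-0.777 - (1)·1.509) / (7) = -1.231
  x_2 = (4 - (-2)·-1.231 - (4)·1.509) / (8) = -0.562
  x_3 = (11 - (-3)·-1.231 - (-1)·-0.562) / (5) = 1.349

(-1.231, -0.562, 1.349)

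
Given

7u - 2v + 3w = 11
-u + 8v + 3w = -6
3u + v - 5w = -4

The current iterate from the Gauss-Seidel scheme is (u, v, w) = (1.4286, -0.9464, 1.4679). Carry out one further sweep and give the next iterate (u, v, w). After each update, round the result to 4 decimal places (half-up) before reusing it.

One sweep:
  u = (11 - (-2)·-0.9464 - (3)·1.4679) / (7) = 0.6719
  v = (-6 - (-1)·0.6719 - (3)·1.4679) / (8) = -1.2165
  w = (-4 - (3)·0.6719 - (1)·-1.2165) / (-5) = 0.9598

(0.6719, -1.2165, 0.9598)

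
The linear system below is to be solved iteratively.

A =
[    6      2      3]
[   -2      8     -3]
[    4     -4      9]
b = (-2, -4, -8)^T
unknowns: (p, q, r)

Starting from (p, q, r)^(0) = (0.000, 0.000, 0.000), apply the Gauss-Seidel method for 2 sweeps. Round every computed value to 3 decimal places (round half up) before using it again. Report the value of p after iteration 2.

Iteration 1:
  p = (-2 - (2)·0.000 - (3)·0.000) / (6) = -0.333
  q = (-4 - (-2)·-0.333 - (-3)·0.000) / (8) = -0.583
  r = (-8 - (4)·-0.333 - (-4)·-0.583) / (9) = -1.000
Iteration 2:
  p = (-2 - (2)·-0.583 - (3)·-1.000) / (6) = 0.361
  q = (-4 - (-2)·0.361 - (-3)·-1.000) / (8) = -0.785
  r = (-8 - (4)·0.361 - (-4)·-0.785) / (9) = -1.398

0.361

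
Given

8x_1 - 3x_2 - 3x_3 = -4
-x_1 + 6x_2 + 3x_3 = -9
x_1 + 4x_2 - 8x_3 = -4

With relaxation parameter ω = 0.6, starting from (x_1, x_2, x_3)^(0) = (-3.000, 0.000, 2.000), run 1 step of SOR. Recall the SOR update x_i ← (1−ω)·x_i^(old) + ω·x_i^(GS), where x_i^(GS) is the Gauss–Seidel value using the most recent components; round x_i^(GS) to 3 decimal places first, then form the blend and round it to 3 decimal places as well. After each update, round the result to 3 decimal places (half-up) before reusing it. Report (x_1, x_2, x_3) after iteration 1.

Iteration 1:
  x_1: GS value = (-4 - (-3)·0.000 - (-3)·2.000) / (8) = 0.250;  x_1 ← (1−ω)·-3.000 + ω·0.250 = -1.050
  x_2: GS value = (-9 - (-1)·-1.050 - (3)·2.000) / (6) = -2.675;  x_2 ← (1−ω)·0.000 + ω·-2.675 = -1.605
  x_3: GS value = (-4 - (1)·-1.050 - (4)·-1.605) / (-8) = -0.434;  x_3 ← (1−ω)·2.000 + ω·-0.434 = 0.540

(-1.050, -1.605, 0.540)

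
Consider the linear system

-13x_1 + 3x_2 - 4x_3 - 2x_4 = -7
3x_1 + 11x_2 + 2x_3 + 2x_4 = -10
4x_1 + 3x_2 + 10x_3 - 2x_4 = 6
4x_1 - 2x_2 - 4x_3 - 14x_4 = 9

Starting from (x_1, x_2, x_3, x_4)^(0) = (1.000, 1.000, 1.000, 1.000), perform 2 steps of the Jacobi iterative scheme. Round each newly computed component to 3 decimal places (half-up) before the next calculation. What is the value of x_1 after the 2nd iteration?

0.272

Iteration 1:
  x_1 = (-7 - (3)·1.000 - (-4)·1.000 - (-2)·1.000) / (-13) = 0.308
  x_2 = (-10 - (3)·1.000 - (2)·1.000 - (2)·1.000) / (11) = -1.545
  x_3 = (6 - (4)·1.000 - (3)·1.000 - (-2)·1.000) / (10) = 0.100
  x_4 = (9 - (4)·1.000 - (-2)·1.000 - (-4)·1.000) / (-14) = -0.786
Iteration 2:
  x_1 = (-7 - (3)·-1.545 - (-4)·0.100 - (-2)·-0.786) / (-13) = 0.272
  x_2 = (-10 - (3)·0.308 - (2)·0.100 - (2)·-0.786) / (11) = -0.868
  x_3 = (6 - (4)·0.308 - (3)·-1.545 - (-2)·-0.786) / (10) = 0.783
  x_4 = (9 - (4)·0.308 - (-2)·-1.545 - (-4)·0.100) / (-14) = -0.363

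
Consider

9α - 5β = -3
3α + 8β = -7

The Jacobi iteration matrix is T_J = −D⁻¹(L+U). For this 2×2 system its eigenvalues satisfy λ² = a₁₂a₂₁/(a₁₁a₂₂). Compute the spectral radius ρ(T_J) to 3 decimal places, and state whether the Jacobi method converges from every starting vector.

0.456

a₁₂a₂₁/(a₁₁a₂₂) = (-5)·(3) / ((9)·(8)) = -0.208333
ρ = √|-0.208333| = √0.208333 = 0.456
ρ < 1, so Jacobi converges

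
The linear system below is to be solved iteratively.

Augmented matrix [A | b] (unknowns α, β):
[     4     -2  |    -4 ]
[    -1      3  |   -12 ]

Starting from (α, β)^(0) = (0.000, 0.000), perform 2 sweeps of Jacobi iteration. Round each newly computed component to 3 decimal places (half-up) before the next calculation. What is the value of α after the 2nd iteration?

-3.000

Iteration 1:
  α = (-4 - (-2)·0.000) / (4) = -1.000
  β = (-12 - (-1)·0.000) / (3) = -4.000
Iteration 2:
  α = (-4 - (-2)·-4.000) / (4) = -3.000
  β = (-12 - (-1)·-1.000) / (3) = -4.333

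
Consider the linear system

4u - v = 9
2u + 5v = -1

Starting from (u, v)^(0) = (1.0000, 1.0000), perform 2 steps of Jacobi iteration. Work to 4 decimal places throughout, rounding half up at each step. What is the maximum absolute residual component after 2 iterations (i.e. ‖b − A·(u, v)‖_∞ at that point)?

0.8000

Iteration 1:
  u = (9 - (-1)·1.0000) / (4) = 2.5000
  v = (-1 - (2)·1.0000) / (5) = -0.6000
Iteration 2:
  u = (9 - (-1)·-0.6000) / (4) = 2.1000
  v = (-1 - (2)·2.5000) / (5) = -1.2000
Residual b − A·x = (-0.6000, 0.8000); ∞-norm = 0.8000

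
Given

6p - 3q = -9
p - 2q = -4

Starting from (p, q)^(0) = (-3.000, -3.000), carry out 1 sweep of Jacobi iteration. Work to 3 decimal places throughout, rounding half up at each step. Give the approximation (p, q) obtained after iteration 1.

Iteration 1:
  p = (-9 - (-3)·-3.000) / (6) = -3.000
  q = (-4 - (1)·-3.000) / (-2) = 0.500

(-3.000, 0.500)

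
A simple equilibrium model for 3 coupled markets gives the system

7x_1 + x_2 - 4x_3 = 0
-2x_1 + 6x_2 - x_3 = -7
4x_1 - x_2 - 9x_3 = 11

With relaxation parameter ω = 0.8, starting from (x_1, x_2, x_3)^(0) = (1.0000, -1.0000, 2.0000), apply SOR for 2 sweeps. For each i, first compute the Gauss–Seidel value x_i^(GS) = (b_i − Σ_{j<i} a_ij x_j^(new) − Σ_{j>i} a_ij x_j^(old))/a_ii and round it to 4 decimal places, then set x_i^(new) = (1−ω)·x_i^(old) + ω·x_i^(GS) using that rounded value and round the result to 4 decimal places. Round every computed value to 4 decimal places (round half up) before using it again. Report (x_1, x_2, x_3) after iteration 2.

(0.2648, -0.9829, -0.8148)

Iteration 1:
  x_1: GS value = (0 - (1)·-1.0000 - (-4)·2.0000) / (7) = 1.2857;  x_1 ← (1−ω)·1.0000 + ω·1.2857 = 1.2286
  x_2: GS value = (-7 - (-2)·1.2286 - (-1)·2.0000) / (6) = -0.4238;  x_2 ← (1−ω)·-1.0000 + ω·-0.4238 = -0.5390
  x_3: GS value = (11 - (4)·1.2286 - (-1)·-0.5390) / (-9) = -0.6163;  x_3 ← (1−ω)·2.0000 + ω·-0.6163 = -0.0930
Iteration 2:
  x_1: GS value = (0 - (1)·-0.5390 - (-4)·-0.0930) / (7) = 0.0239;  x_1 ← (1−ω)·1.2286 + ω·0.0239 = 0.2648
  x_2: GS value = (-7 - (-2)·0.2648 - (-1)·-0.0930) / (6) = -1.0939;  x_2 ← (1−ω)·-0.5390 + ω·-1.0939 = -0.9829
  x_3: GS value = (11 - (4)·0.2648 - (-1)·-0.9829) / (-9) = -0.9953;  x_3 ← (1−ω)·-0.0930 + ω·-0.9953 = -0.8148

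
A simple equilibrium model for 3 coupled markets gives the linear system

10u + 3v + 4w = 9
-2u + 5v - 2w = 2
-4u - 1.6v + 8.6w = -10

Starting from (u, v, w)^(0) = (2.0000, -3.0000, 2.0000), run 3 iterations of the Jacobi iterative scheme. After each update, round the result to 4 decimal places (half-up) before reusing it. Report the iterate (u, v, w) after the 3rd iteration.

Iteration 1:
  u = (9 - (3)·-3.0000 - (4)·2.0000) / (10) = 1.0000
  v = (2 - (-2)·2.0000 - (-2)·2.0000) / (5) = 2.0000
  w = (-10 - (-4)·2.0000 - (-1.6)·-3.0000) / (8.6) = -0.7907
Iteration 2:
  u = (9 - (3)·2.0000 - (4)·-0.7907) / (10) = 0.6163
  v = (2 - (-2)·1.0000 - (-2)·-0.7907) / (5) = 0.4837
  w = (-10 - (-4)·1.0000 - (-1.6)·2.0000) / (8.6) = -0.3256
Iteration 3:
  u = (9 - (3)·0.4837 - (4)·-0.3256) / (10) = 0.8851
  v = (2 - (-2)·0.6163 - (-2)·-0.3256) / (5) = 0.5163
  w = (-10 - (-4)·0.6163 - (-1.6)·0.4837) / (8.6) = -0.7861

(0.8851, 0.5163, -0.7861)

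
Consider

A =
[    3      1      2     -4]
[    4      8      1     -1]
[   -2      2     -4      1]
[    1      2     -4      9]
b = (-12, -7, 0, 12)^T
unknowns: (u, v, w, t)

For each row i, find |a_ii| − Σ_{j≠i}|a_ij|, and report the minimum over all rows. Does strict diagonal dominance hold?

-4

row 1: |3| − (1+2+4) = -4
row 2: |8| − (4+1+1) = 2
row 3: |-4| − (2+2+1) = -1
row 4: |9| − (1+2+4) = 2
minimum over rows = -4 → not strictly diagonally dominant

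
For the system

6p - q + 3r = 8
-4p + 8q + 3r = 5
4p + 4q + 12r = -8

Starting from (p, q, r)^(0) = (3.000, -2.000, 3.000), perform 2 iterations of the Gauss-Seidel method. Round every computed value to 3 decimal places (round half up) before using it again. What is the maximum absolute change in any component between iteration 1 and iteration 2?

Iteration 1:
  p = (8 - (-1)·-2.000 - (3)·3.000) / (6) = -0.500
  q = (5 - (-4)·-0.500 - (3)·3.000) / (8) = -0.750
  r = (-8 - (4)·-0.500 - (4)·-0.750) / (12) = -0.250
Iteration 2:
  p = (8 - (-1)·-0.750 - (3)·-0.250) / (6) = 1.333
  q = (5 - (-4)·1.333 - (3)·-0.250) / (8) = 1.385
  r = (-8 - (4)·1.333 - (4)·1.385) / (12) = -1.573
Change: (1.833, 2.135, -1.323) → max |·| = 2.135

2.135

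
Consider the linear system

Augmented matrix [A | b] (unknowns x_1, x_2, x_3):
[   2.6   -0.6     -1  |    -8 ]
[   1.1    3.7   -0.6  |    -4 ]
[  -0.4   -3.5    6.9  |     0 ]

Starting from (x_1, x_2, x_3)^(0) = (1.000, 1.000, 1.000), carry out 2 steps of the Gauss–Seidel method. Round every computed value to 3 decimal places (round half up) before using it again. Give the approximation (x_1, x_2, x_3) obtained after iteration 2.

Iteration 1:
  x_1 = (-8 - (-0.6)·1.000 - (-1)·1.000) / (2.6) = -2.462
  x_2 = (-4 - (1.1)·-2.462 - (-0.6)·1.000) / (3.7) = -0.187
  x_3 = (0 - (-0.4)·-2.462 - (-3.5)·-0.187) / (6.9) = -0.238
Iteration 2:
  x_1 = (-8 - (-0.6)·-0.187 - (-1)·-0.238) / (2.6) = -3.212
  x_2 = (-4 - (1.1)·-3.212 - (-0.6)·-0.238) / (3.7) = -0.165
  x_3 = (0 - (-0.4)·-3.212 - (-3.5)·-0.165) / (6.9) = -0.270

(-3.212, -0.165, -0.270)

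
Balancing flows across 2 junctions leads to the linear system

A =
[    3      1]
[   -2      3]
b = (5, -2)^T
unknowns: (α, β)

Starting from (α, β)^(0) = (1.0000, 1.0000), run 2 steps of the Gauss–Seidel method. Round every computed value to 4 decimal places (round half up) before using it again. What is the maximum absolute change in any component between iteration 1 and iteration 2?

0.2593

Iteration 1:
  α = (5 - (1)·1.0000) / (3) = 1.3333
  β = (-2 - (-2)·1.3333) / (3) = 0.2222
Iteration 2:
  α = (5 - (1)·0.2222) / (3) = 1.5926
  β = (-2 - (-2)·1.5926) / (3) = 0.3951
Change: (0.2593, 0.1729) → max |·| = 0.2593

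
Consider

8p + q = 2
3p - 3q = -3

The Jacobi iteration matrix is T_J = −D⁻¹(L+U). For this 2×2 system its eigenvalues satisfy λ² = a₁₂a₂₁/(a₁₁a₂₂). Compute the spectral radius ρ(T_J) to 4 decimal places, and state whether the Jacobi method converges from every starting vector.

0.3536

a₁₂a₂₁/(a₁₁a₂₂) = (1)·(3) / ((8)·(-3)) = -0.125000
ρ = √|-0.125000| = √0.125000 = 0.3536
ρ < 1, so Jacobi converges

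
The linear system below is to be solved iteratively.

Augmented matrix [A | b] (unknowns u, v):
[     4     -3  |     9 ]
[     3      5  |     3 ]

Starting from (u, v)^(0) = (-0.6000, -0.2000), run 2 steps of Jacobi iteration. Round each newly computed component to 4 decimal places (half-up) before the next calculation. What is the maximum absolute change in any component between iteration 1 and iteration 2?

1.6200

Iteration 1:
  u = (9 - (-3)·-0.2000) / (4) = 2.1000
  v = (3 - (3)·-0.6000) / (5) = 0.9600
Iteration 2:
  u = (9 - (-3)·0.9600) / (4) = 2.9700
  v = (3 - (3)·2.1000) / (5) = -0.6600
Change: (0.8700, -1.6200) → max |·| = 1.6200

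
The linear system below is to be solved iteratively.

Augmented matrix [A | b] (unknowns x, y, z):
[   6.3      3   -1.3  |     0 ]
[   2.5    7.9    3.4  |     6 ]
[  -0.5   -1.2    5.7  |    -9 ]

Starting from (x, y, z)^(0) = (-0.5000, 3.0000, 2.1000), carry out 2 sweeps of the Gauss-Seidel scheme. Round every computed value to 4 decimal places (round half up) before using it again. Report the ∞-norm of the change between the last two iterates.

Iteration 1:
  x = (0 - (3)·3.0000 - (-1.3)·2.1000) / (6.3) = -0.9952
  y = (6 - (2.5)·-0.9952 - (3.4)·2.1000) / (7.9) = 0.1706
  z = (-9 - (-0.5)·-0.9952 - (-1.2)·0.1706) / (5.7) = -1.6303
Iteration 2:
  x = (0 - (3)·0.1706 - (-1.3)·-1.6303) / (6.3) = -0.4176
  y = (6 - (2.5)·-0.4176 - (3.4)·-1.6303) / (7.9) = 1.5933
  z = (-9 - (-0.5)·-0.4176 - (-1.2)·1.5933) / (5.7) = -1.2801
Change: (0.5776, 1.4227, 0.3502) → max |·| = 1.4227

1.4227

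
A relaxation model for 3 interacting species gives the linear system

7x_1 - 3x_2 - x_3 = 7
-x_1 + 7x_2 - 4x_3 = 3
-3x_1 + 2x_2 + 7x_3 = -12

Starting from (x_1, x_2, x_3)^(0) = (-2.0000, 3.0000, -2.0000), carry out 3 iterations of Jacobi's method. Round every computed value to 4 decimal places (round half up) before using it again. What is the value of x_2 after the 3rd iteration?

Iteration 1:
  x_1 = (7 - (-3)·3.0000 - (-1)·-2.0000) / (7) = 2.0000
  x_2 = (3 - (-1)·-2.0000 - (-4)·-2.0000) / (7) = -1.0000
  x_3 = (-12 - (-3)·-2.0000 - (2)·3.0000) / (7) = -3.4286
Iteration 2:
  x_1 = (7 - (-3)·-1.0000 - (-1)·-3.4286) / (7) = 0.0816
  x_2 = (3 - (-1)·2.0000 - (-4)·-3.4286) / (7) = -1.2449
  x_3 = (-12 - (-3)·2.0000 - (2)·-1.0000) / (7) = -0.5714
Iteration 3:
  x_1 = (7 - (-3)·-1.2449 - (-1)·-0.5714) / (7) = 0.3848
  x_2 = (3 - (-1)·0.0816 - (-4)·-0.5714) / (7) = 0.1137
  x_3 = (-12 - (-3)·0.0816 - (2)·-1.2449) / (7) = -1.3236

0.1137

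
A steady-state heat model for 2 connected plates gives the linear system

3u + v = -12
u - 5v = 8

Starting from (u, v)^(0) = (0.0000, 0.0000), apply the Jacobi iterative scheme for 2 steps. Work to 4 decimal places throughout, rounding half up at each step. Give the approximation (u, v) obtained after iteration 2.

(-3.4667, -2.4000)

Iteration 1:
  u = (-12 - (1)·0.0000) / (3) = -4.0000
  v = (8 - (1)·0.0000) / (-5) = -1.6000
Iteration 2:
  u = (-12 - (1)·-1.6000) / (3) = -3.4667
  v = (8 - (1)·-4.0000) / (-5) = -2.4000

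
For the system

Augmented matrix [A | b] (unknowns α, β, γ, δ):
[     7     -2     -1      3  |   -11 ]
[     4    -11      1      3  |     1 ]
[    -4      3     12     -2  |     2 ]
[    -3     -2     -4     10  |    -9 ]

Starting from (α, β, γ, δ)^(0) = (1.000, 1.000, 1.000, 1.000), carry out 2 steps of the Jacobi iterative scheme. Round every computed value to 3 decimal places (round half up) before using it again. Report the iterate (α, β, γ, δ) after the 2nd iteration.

(-1.330, -0.624, -0.516, -1.077)

Iteration 1:
  α = (-11 - (-2)·1.000 - (-1)·1.000 - (3)·1.000) / (7) = -1.571
  β = (1 - (4)·1.000 - (1)·1.000 - (3)·1.000) / (-11) = 0.636
  γ = (2 - (-4)·1.000 - (3)·1.000 - (-2)·1.000) / (12) = 0.417
  δ = (-9 - (-3)·1.000 - (-2)·1.000 - (-4)·1.000) / (10) = 0.000
Iteration 2:
  α = (-11 - (-2)·0.636 - (-1)·0.417 - (3)·0.000) / (7) = -1.330
  β = (1 - (4)·-1.571 - (1)·0.417 - (3)·0.000) / (-11) = -0.624
  γ = (2 - (-4)·-1.571 - (3)·0.636 - (-2)·0.000) / (12) = -0.516
  δ = (-9 - (-3)·-1.571 - (-2)·0.636 - (-4)·0.417) / (10) = -1.077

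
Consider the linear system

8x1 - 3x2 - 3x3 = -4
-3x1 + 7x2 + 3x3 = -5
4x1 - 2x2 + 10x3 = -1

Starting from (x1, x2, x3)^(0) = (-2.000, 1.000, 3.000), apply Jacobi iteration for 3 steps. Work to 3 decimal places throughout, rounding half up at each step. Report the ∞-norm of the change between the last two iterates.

Iteration 1:
  x1 = (-4 - (-3)·1.000 - (-3)·3.000) / (8) = 1.000
  x2 = (-5 - (-3)·-2.000 - (3)·3.000) / (7) = -2.857
  x3 = (-1 - (4)·-2.000 - (-2)·1.000) / (10) = 0.900
Iteration 2:
  x1 = (-4 - (-3)·-2.857 - (-3)·0.900) / (8) = -1.234
  x2 = (-5 - (-3)·1.000 - (3)·0.900) / (7) = -0.671
  x3 = (-1 - (4)·1.000 - (-2)·-2.857) / (10) = -1.071
Iteration 3:
  x1 = (-4 - (-3)·-0.671 - (-3)·-1.071) / (8) = -1.153
  x2 = (-5 - (-3)·-1.234 - (3)·-1.071) / (7) = -0.784
  x3 = (-1 - (4)·-1.234 - (-2)·-0.671) / (10) = 0.259
Change: (0.081, -0.113, 1.330) → max |·| = 1.330

1.330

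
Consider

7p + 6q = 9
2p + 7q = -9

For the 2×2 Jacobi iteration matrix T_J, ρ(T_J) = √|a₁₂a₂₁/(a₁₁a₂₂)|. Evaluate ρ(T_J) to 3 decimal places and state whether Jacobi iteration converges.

a₁₂a₂₁/(a₁₁a₂₂) = (6)·(2) / ((7)·(7)) = 0.244898
ρ = √|0.244898| = √0.244898 = 0.495
ρ < 1, so Jacobi converges

0.495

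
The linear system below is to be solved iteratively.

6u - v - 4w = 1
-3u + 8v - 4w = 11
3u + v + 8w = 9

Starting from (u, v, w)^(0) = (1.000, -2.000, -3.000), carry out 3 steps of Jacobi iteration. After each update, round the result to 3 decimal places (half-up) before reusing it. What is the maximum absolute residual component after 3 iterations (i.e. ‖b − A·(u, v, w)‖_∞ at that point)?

3.810

Iteration 1:
  u = (1 - (-1)·-2.000 - (-4)·-3.000) / (6) = -2.167
  v = (11 - (-3)·1.000 - (-4)·-3.000) / (8) = 0.250
  w = (9 - (3)·1.000 - (1)·-2.000) / (8) = 1.000
Iteration 2:
  u = (1 - (-1)·0.250 - (-4)·1.000) / (6) = 0.875
  v = (11 - (-3)·-2.167 - (-4)·1.000) / (8) = 1.062
  w = (9 - (3)·-2.167 - (1)·0.250) / (8) = 1.906
Iteration 3:
  u = (1 - (-1)·1.062 - (-4)·1.906) / (6) = 1.614
  v = (11 - (-3)·0.875 - (-4)·1.906) / (8) = 2.656
  w = (9 - (3)·0.875 - (1)·1.062) / (8) = 0.664
Residual b − A·x = (-3.372, -2.750, -3.810); ∞-norm = 3.810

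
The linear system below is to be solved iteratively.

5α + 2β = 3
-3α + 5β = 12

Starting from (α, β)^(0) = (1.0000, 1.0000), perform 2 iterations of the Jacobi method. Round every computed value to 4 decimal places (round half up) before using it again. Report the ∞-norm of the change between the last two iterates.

Iteration 1:
  α = (3 - (2)·1.0000) / (5) = 0.2000
  β = (12 - (-3)·1.0000) / (5) = 3.0000
Iteration 2:
  α = (3 - (2)·3.0000) / (5) = -0.6000
  β = (12 - (-3)·0.2000) / (5) = 2.5200
Change: (-0.8000, -0.4800) → max |·| = 0.8000

0.8000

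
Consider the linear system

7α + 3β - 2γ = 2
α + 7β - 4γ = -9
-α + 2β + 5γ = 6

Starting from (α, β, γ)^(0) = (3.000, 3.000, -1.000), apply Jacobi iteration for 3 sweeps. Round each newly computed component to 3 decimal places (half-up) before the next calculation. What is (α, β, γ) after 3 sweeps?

Iteration 1:
  α = (2 - (3)·3.000 - (-2)·-1.000) / (7) = -1.286
  β = (-9 - (1)·3.000 - (-4)·-1.000) / (7) = -2.286
  γ = (6 - (-1)·3.000 - (2)·3.000) / (5) = 0.600
Iteration 2:
  α = (2 - (3)·-2.286 - (-2)·0.600) / (7) = 1.437
  β = (-9 - (1)·-1.286 - (-4)·0.600) / (7) = -0.759
  γ = (6 - (-1)·-1.286 - (2)·-2.286) / (5) = 1.857
Iteration 3:
  α = (2 - (3)·-0.759 - (-2)·1.857) / (7) = 1.142
  β = (-9 - (1)·1.437 - (-4)·1.857) / (7) = -0.430
  γ = (6 - (-1)·1.437 - (2)·-0.759) / (5) = 1.791

(1.142, -0.430, 1.791)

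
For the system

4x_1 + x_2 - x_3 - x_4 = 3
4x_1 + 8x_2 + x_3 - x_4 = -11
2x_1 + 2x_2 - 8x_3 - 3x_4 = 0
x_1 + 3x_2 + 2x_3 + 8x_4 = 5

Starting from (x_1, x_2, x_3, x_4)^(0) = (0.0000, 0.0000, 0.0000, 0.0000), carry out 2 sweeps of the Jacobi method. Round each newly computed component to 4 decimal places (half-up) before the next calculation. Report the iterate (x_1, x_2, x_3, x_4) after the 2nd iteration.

Iteration 1:
  x_1 = (3 - (1)·0.0000 - (-1)·0.0000 - (-1)·0.0000) / (4) = 0.7500
  x_2 = (-11 - (4)·0.0000 - (1)·0.0000 - (-1)·0.0000) / (8) = -1.3750
  x_3 = (0 - (2)·0.0000 - (2)·0.0000 - (-3)·0.0000) / (-8) = 0.0000
  x_4 = (5 - (1)·0.0000 - (3)·0.0000 - (2)·0.0000) / (8) = 0.6250
Iteration 2:
  x_1 = (3 - (1)·-1.3750 - (-1)·0.0000 - (-1)·0.6250) / (4) = 1.2500
  x_2 = (-11 - (4)·0.7500 - (1)·0.0000 - (-1)·0.6250) / (8) = -1.6719
  x_3 = (0 - (2)·0.7500 - (2)·-1.3750 - (-3)·0.6250) / (-8) = -0.3906
  x_4 = (5 - (1)·0.7500 - (3)·-1.3750 - (2)·0.0000) / (8) = 1.0469

(1.2500, -1.6719, -0.3906, 1.0469)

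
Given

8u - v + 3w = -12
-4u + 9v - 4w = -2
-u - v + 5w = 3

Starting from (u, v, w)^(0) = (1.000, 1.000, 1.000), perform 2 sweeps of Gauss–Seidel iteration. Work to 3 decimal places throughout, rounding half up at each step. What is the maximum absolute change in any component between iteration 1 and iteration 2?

0.325

Iteration 1:
  u = (-12 - (-1)·1.000 - (3)·1.000) / (8) = -1.750
  v = (-2 - (-4)·-1.750 - (-4)·1.000) / (9) = -0.556
  w = (3 - (-1)·-1.750 - (-1)·-0.556) / (5) = 0.139
Iteration 2:
  u = (-12 - (-1)·-0.556 - (3)·0.139) / (8) = -1.622
  v = (-2 - (-4)·-1.622 - (-4)·0.139) / (9) = -0.881
  w = (3 - (-1)·-1.622 - (-1)·-0.881) / (5) = 0.099
Change: (0.128, -0.325, -0.040) → max |·| = 0.325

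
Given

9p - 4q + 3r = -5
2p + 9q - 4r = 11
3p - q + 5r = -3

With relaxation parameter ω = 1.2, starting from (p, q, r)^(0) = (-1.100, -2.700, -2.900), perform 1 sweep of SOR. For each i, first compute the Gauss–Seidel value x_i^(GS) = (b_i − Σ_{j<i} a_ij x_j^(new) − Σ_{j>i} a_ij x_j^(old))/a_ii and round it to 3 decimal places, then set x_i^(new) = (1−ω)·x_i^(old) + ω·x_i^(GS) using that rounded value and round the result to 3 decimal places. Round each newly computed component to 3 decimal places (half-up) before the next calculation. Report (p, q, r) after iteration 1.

Iteration 1:
  p: GS value = (-5 - (-4)·-2.700 - (3)·-2.900) / (9) = -0.789;  p ← (1−ω)·-1.100 + ω·-0.789 = -0.727
  q: GS value = (11 - (2)·-0.727 - (-4)·-2.900) / (9) = 0.095;  q ← (1−ω)·-2.700 + ω·0.095 = 0.654
  r: GS value = (-3 - (3)·-0.727 - (-1)·0.654) / (5) = -0.033;  r ← (1−ω)·-2.900 + ω·-0.033 = 0.540

(-0.727, 0.654, 0.540)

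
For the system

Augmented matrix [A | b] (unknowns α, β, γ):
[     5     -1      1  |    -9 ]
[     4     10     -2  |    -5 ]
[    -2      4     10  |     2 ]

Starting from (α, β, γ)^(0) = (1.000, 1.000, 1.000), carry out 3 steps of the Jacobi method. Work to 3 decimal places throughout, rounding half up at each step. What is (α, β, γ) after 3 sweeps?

(-1.780, 0.300, -0.276)

Iteration 1:
  α = (-9 - (-1)·1.000 - (1)·1.000) / (5) = -1.800
  β = (-5 - (4)·1.000 - (-2)·1.000) / (10) = -0.700
  γ = (2 - (-2)·1.000 - (4)·1.000) / (10) = 0.000
Iteration 2:
  α = (-9 - (-1)·-0.700 - (1)·0.000) / (5) = -1.940
  β = (-5 - (4)·-1.800 - (-2)·0.000) / (10) = 0.220
  γ = (2 - (-2)·-1.800 - (4)·-0.700) / (10) = 0.120
Iteration 3:
  α = (-9 - (-1)·0.220 - (1)·0.120) / (5) = -1.780
  β = (-5 - (4)·-1.940 - (-2)·0.120) / (10) = 0.300
  γ = (2 - (-2)·-1.940 - (4)·0.220) / (10) = -0.276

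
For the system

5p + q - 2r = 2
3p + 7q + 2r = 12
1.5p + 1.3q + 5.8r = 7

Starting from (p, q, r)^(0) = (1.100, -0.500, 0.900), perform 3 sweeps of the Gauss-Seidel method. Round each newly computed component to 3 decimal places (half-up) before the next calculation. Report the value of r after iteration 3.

0.799

Iteration 1:
  p = (2 - (1)·-0.500 - (-2)·0.900) / (5) = 0.860
  q = (12 - (3)·0.860 - (2)·0.900) / (7) = 1.089
  r = (7 - (1.5)·0.860 - (1.3)·1.089) / (5.8) = 0.740
Iteration 2:
  p = (2 - (1)·1.089 - (-2)·0.740) / (5) = 0.478
  q = (12 - (3)·0.478 - (2)·0.740) / (7) = 1.298
  r = (7 - (1.5)·0.478 - (1.3)·1.298) / (5.8) = 0.792
Iteration 3:
  p = (2 - (1)·1.298 - (-2)·0.792) / (5) = 0.457
  q = (12 - (3)·0.457 - (2)·0.792) / (7) = 1.292
  r = (7 - (1.5)·0.457 - (1.3)·1.292) / (5.8) = 0.799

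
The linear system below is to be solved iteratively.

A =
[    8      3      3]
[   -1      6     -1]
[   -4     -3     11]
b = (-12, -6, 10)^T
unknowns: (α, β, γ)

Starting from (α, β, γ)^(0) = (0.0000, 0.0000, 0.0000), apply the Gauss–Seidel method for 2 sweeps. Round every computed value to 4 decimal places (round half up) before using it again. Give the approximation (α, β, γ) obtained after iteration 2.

Iteration 1:
  α = (-12 - (3)·0.0000 - (3)·0.0000) / (8) = -1.5000
  β = (-6 - (-1)·-1.5000 - (-1)·0.0000) / (6) = -1.2500
  γ = (10 - (-4)·-1.5000 - (-3)·-1.2500) / (11) = 0.0227
Iteration 2:
  α = (-12 - (3)·-1.2500 - (3)·0.0227) / (8) = -1.0398
  β = (-6 - (-1)·-1.0398 - (-1)·0.0227) / (6) = -1.1695
  γ = (10 - (-4)·-1.0398 - (-3)·-1.1695) / (11) = 0.2120

(-1.0398, -1.1695, 0.2120)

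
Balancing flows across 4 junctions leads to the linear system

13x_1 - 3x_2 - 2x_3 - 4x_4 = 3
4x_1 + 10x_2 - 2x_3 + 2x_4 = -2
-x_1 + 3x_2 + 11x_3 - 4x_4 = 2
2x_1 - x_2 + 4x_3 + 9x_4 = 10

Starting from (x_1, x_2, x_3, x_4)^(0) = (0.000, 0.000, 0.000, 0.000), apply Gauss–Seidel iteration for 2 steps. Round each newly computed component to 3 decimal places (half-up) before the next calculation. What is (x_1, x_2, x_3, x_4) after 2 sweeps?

Iteration 1:
  x_1 = (3 - (-3)·0.000 - (-2)·0.000 - (-4)·0.000) / (13) = 0.231
  x_2 = (-2 - (4)·0.231 - (-2)·0.000 - (2)·0.000) / (10) = -0.292
  x_3 = (2 - (-1)·0.231 - (3)·-0.292 - (-4)·0.000) / (11) = 0.282
  x_4 = (10 - (2)·0.231 - (-1)·-0.292 - (4)·0.282) / (9) = 0.902
Iteration 2:
  x_1 = (3 - (-3)·-0.292 - (-2)·0.282 - (-4)·0.902) / (13) = 0.484
  x_2 = (-2 - (4)·0.484 - (-2)·0.282 - (2)·0.902) / (10) = -0.518
  x_3 = (2 - (-1)·0.484 - (3)·-0.518 - (-4)·0.902) / (11) = 0.695
  x_4 = (10 - (2)·0.484 - (-1)·-0.518 - (4)·0.695) / (9) = 0.637

(0.484, -0.518, 0.695, 0.637)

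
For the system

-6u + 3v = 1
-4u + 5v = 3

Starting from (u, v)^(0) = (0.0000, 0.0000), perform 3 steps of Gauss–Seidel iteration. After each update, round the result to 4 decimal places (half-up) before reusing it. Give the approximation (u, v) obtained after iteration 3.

Iteration 1:
  u = (1 - (3)·0.0000) / (-6) = -0.1667
  v = (3 - (-4)·-0.1667) / (5) = 0.4666
Iteration 2:
  u = (1 - (3)·0.4666) / (-6) = 0.0666
  v = (3 - (-4)·0.0666) / (5) = 0.6533
Iteration 3:
  u = (1 - (3)·0.6533) / (-6) = 0.1600
  v = (3 - (-4)·0.1600) / (5) = 0.7280

(0.1600, 0.7280)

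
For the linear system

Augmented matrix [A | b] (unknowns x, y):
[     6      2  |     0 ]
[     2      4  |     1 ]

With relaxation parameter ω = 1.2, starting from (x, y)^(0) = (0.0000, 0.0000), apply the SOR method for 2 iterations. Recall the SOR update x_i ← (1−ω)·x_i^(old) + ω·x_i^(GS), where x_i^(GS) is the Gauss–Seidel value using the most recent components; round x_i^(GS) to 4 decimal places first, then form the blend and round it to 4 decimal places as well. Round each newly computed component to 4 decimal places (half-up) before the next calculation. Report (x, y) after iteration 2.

(-0.1200, 0.3120)

Iteration 1:
  x: GS value = (0 - (2)·0.0000) / (6) = 0.0000;  x ← (1−ω)·0.0000 + ω·0.0000 = 0.0000
  y: GS value = (1 - (2)·0.0000) / (4) = 0.2500;  y ← (1−ω)·0.0000 + ω·0.2500 = 0.3000
Iteration 2:
  x: GS value = (0 - (2)·0.3000) / (6) = -0.1000;  x ← (1−ω)·0.0000 + ω·-0.1000 = -0.1200
  y: GS value = (1 - (2)·-0.1200) / (4) = 0.3100;  y ← (1−ω)·0.3000 + ω·0.3100 = 0.3120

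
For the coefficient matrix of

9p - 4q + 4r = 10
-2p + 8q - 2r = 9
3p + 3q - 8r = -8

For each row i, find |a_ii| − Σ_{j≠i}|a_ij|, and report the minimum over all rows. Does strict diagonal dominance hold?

1

row 1: |9| − (4+4) = 1
row 2: |8| − (2+2) = 4
row 3: |-8| − (3+3) = 2
minimum over rows = 1 → strictly diagonally dominant (convergence guaranteed)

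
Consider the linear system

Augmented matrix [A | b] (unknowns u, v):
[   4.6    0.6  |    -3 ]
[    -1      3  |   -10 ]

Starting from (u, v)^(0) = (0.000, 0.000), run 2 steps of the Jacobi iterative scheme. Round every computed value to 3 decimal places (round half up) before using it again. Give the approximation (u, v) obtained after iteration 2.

(-0.217, -3.551)

Iteration 1:
  u = (-3 - (0.6)·0.000) / (4.6) = -0.652
  v = (-10 - (-1)·0.000) / (3) = -3.333
Iteration 2:
  u = (-3 - (0.6)·-3.333) / (4.6) = -0.217
  v = (-10 - (-1)·-0.652) / (3) = -3.551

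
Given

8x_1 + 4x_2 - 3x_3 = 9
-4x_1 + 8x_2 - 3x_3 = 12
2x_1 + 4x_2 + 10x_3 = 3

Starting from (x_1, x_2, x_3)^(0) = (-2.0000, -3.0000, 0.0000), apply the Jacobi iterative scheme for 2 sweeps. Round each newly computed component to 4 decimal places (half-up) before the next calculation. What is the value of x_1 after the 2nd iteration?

Iteration 1:
  x_1 = (9 - (4)·-3.0000 - (-3)·0.0000) / (8) = 2.6250
  x_2 = (12 - (-4)·-2.0000 - (-3)·0.0000) / (8) = 0.5000
  x_3 = (3 - (2)·-2.0000 - (4)·-3.0000) / (10) = 1.9000
Iteration 2:
  x_1 = (9 - (4)·0.5000 - (-3)·1.9000) / (8) = 1.5875
  x_2 = (12 - (-4)·2.6250 - (-3)·1.9000) / (8) = 3.5250
  x_3 = (3 - (2)·2.6250 - (4)·0.5000) / (10) = -0.4250

1.5875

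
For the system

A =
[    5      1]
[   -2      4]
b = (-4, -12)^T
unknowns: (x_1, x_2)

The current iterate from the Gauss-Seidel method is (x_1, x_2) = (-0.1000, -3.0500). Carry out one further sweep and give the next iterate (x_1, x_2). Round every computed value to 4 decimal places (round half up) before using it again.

One sweep:
  x_1 = (-4 - (1)·-3.0500) / (5) = -0.1900
  x_2 = (-12 - (-2)·-0.1900) / (4) = -3.0950

(-0.1900, -3.0950)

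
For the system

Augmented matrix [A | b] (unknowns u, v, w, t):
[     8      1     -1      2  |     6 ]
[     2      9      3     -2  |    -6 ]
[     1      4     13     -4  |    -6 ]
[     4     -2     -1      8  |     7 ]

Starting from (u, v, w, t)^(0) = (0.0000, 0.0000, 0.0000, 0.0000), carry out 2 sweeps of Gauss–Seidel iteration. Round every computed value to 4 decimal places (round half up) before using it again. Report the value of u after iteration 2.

0.7566

Iteration 1:
  u = (6 - (1)·0.0000 - (-1)·0.0000 - (2)·0.0000) / (8) = 0.7500
  v = (-6 - (2)·0.7500 - (3)·0.0000 - (-2)·0.0000) / (9) = -0.8333
  w = (-6 - (1)·0.7500 - (4)·-0.8333 - (-4)·0.0000) / (13) = -0.2628
  t = (7 - (4)·0.7500 - (-2)·-0.8333 - (-1)·-0.2628) / (8) = 0.2588
Iteration 2:
  u = (6 - (1)·-0.8333 - (-1)·-0.2628 - (2)·0.2588) / (8) = 0.7566
  v = (-6 - (2)·0.7566 - (3)·-0.2628 - (-2)·0.2588) / (9) = -0.6897
  w = (-6 - (1)·0.7566 - (4)·-0.6897 - (-4)·0.2588) / (13) = -0.2279
  t = (7 - (4)·0.7566 - (-2)·-0.6897 - (-1)·-0.2279) / (8) = 0.2958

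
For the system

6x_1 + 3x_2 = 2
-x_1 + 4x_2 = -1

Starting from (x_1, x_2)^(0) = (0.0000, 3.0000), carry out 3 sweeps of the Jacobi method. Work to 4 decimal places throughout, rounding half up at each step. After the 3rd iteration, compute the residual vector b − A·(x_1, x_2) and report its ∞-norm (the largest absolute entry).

1.2190

Iteration 1:
  x_1 = (2 - (3)·3.0000) / (6) = -1.1667
  x_2 = (-1 - (-1)·0.0000) / (4) = -0.2500
Iteration 2:
  x_1 = (2 - (3)·-0.2500) / (6) = 0.4583
  x_2 = (-1 - (-1)·-1.1667) / (4) = -0.5417
Iteration 3:
  x_1 = (2 - (3)·-0.5417) / (6) = 0.6042
  x_2 = (-1 - (-1)·0.4583) / (4) = -0.1354
Residual b − A·x = (-1.2190, 0.1458); ∞-norm = 1.2190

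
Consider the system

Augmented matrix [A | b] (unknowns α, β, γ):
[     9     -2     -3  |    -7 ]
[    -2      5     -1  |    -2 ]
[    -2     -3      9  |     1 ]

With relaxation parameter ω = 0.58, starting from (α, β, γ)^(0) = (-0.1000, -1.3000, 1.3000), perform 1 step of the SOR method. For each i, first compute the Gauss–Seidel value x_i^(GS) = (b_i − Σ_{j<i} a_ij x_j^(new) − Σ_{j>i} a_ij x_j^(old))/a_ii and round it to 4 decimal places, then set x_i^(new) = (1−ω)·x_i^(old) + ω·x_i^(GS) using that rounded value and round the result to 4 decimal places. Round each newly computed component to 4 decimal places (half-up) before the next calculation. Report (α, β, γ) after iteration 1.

(-0.4093, -0.7221, 0.4181)

Iteration 1:
  α: GS value = (-7 - (-2)·-1.3000 - (-3)·1.3000) / (9) = -0.6333;  α ← (1−ω)·-0.1000 + ω·-0.6333 = -0.4093
  β: GS value = (-2 - (-2)·-0.4093 - (-1)·1.3000) / (5) = -0.3037;  β ← (1−ω)·-1.3000 + ω·-0.3037 = -0.7221
  γ: GS value = (1 - (-2)·-0.4093 - (-3)·-0.7221) / (9) = -0.2205;  γ ← (1−ω)·1.3000 + ω·-0.2205 = 0.4181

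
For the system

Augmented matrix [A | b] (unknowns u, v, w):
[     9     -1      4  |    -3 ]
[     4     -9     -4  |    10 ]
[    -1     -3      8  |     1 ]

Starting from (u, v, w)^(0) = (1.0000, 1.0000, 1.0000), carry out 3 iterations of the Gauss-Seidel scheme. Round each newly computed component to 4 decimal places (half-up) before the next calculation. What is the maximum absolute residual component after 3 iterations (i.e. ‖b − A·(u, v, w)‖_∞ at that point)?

0.3512

Iteration 1:
  u = (-3 - (-1)·1.0000 - (4)·1.0000) / (9) = -0.6667
  v = (10 - (4)·-0.6667 - (-4)·1.0000) / (-9) = -1.8519
  w = (1 - (-1)·-0.6667 - (-3)·-1.8519) / (8) = -0.6528
Iteration 2:
  u = (-3 - (-1)·-1.8519 - (4)·-0.6528) / (9) = -0.2490
  v = (10 - (4)·-0.2490 - (-4)·-0.6528) / (-9) = -0.9316
  w = (1 - (-1)·-0.2490 - (-3)·-0.9316) / (8) = -0.2555
Iteration 3:
  u = (-3 - (-1)·-0.9316 - (4)·-0.2555) / (9) = -0.3233
  v = (10 - (4)·-0.3233 - (-4)·-0.2555) / (-9) = -1.1412
  w = (1 - (-1)·-0.3233 - (-3)·-1.1412) / (8) = -0.3434
Residual b − A·x = (0.1421, -0.3512, 0.0003); ∞-norm = 0.3512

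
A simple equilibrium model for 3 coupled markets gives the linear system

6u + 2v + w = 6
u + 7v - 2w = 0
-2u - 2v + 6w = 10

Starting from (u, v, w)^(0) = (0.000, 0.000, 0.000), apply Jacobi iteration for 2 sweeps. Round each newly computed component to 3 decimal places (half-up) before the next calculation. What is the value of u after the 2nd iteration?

0.722

Iteration 1:
  u = (6 - (2)·0.000 - (1)·0.000) / (6) = 1.000
  v = (0 - (1)·0.000 - (-2)·0.000) / (7) = 0.000
  w = (10 - (-2)·0.000 - (-2)·0.000) / (6) = 1.667
Iteration 2:
  u = (6 - (2)·0.000 - (1)·1.667) / (6) = 0.722
  v = (0 - (1)·1.000 - (-2)·1.667) / (7) = 0.333
  w = (10 - (-2)·1.000 - (-2)·0.000) / (6) = 2.000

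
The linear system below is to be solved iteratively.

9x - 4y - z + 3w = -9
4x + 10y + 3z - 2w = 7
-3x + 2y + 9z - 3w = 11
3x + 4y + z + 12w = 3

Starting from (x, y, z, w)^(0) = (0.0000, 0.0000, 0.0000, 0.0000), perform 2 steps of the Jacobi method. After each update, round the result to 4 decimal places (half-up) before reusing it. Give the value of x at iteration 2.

-0.6364

Iteration 1:
  x = (-9 - (-4)·0.0000 - (-1)·0.0000 - (3)·0.0000) / (9) = -1.0000
  y = (7 - (4)·0.0000 - (3)·0.0000 - (-2)·0.0000) / (10) = 0.7000
  z = (11 - (-3)·0.0000 - (2)·0.0000 - (-3)·0.0000) / (9) = 1.2222
  w = (3 - (3)·0.0000 - (4)·0.0000 - (1)·0.0000) / (12) = 0.2500
Iteration 2:
  x = (-9 - (-4)·0.7000 - (-1)·1.2222 - (3)·0.2500) / (9) = -0.6364
  y = (7 - (4)·-1.0000 - (3)·1.2222 - (-2)·0.2500) / (10) = 0.7833
  z = (11 - (-3)·-1.0000 - (2)·0.7000 - (-3)·0.2500) / (9) = 0.8167
  w = (3 - (3)·-1.0000 - (4)·0.7000 - (1)·1.2222) / (12) = 0.1648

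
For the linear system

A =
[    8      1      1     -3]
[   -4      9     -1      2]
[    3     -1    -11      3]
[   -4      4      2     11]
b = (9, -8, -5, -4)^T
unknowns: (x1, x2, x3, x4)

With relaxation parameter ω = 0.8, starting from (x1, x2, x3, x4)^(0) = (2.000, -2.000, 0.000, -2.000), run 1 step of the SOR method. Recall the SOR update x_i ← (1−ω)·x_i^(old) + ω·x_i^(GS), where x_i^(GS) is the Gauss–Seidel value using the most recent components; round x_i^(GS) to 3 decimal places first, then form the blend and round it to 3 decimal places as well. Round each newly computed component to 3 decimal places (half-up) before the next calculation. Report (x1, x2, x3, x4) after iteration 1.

(0.900, -0.435, 0.155, -0.325)

Iteration 1:
  x1: GS value = (9 - (1)·-2.000 - (1)·0.000 - (-3)·-2.000) / (8) = 0.625;  x1 ← (1−ω)·2.000 + ω·0.625 = 0.900
  x2: GS value = (-8 - (-4)·0.900 - (-1)·0.000 - (2)·-2.000) / (9) = -0.044;  x2 ← (1−ω)·-2.000 + ω·-0.044 = -0.435
  x3: GS value = (-5 - (3)·0.900 - (-1)·-0.435 - (3)·-2.000) / (-11) = 0.194;  x3 ← (1−ω)·0.000 + ω·0.194 = 0.155
  x4: GS value = (-4 - (-4)·0.900 - (4)·-0.435 - (2)·0.155) / (11) = 0.094;  x4 ← (1−ω)·-2.000 + ω·0.094 = -0.325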